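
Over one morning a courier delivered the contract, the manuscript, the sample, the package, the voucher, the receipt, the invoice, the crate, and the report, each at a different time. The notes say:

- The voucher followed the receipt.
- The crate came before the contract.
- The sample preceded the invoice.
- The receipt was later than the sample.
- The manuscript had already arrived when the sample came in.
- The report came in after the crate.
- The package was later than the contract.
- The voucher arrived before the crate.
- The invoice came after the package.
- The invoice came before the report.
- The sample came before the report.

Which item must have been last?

the report

Every other item has a chain of constraints placing it before the report, so the report is last.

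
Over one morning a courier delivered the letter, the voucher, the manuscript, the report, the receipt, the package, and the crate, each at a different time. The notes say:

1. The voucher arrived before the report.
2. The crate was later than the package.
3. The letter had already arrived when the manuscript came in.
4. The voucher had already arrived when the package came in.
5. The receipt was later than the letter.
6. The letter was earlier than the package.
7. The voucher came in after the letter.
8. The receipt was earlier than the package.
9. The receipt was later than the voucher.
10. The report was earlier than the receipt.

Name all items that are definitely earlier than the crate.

the letter, the package, the receipt, the report, the voucher

Directly stated before the crate: the package.
The letter reaches the crate via the letter → the package → the crate.
The receipt reaches the crate via the receipt → the package → the crate.
The report reaches the crate via the report → the receipt → the package → the crate.
Likewise the voucher reaches the crate by chaining the stated constraints.
No chain forces the manuscript ahead of the crate.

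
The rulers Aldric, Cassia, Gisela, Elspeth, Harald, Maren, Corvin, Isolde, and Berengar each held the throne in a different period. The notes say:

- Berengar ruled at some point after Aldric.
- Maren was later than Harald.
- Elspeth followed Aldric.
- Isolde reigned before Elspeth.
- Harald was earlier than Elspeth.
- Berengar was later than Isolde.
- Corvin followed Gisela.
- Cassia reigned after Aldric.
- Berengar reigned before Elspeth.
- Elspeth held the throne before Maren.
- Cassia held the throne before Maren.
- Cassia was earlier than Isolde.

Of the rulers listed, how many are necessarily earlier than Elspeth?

5

Directly stated before Elspeth: Aldric, Berengar, Harald, and Isolde.
Cassia reaches Elspeth via Cassia → Isolde → Elspeth.
No chain forces Corvin (or any of the others) ahead of Elspeth.
That's Aldric, Berengar, Cassia, Harald, and Isolde — 5 in all.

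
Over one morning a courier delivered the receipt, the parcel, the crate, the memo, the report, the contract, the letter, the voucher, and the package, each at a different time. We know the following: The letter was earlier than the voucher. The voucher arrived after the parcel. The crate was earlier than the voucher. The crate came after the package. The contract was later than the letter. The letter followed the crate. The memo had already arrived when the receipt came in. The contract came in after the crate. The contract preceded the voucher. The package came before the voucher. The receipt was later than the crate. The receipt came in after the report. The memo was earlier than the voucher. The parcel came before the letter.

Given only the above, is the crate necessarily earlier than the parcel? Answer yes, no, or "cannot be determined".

No chain of stated constraints runs from the crate to the parcel, and none runs from the parcel to the crate either.
So the relative order of the crate and the parcel is not fixed by the given facts.

cannot be determined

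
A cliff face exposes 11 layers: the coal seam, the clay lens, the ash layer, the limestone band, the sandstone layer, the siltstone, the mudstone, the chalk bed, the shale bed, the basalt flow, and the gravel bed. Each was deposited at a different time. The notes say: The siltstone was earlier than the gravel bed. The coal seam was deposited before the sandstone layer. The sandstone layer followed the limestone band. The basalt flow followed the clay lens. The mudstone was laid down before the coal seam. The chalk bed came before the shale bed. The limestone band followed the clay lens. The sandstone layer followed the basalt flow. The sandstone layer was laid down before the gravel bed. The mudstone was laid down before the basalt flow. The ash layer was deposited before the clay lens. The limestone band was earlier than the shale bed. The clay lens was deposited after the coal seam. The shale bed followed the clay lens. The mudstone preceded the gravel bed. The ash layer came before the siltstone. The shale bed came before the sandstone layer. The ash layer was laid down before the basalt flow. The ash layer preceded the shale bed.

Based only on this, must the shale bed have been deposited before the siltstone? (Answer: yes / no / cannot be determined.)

No chain of stated constraints runs from the shale bed to the siltstone, and none runs from the siltstone to the shale bed either.
So the relative order of the shale bed and the siltstone is not fixed by the given facts.

cannot be determined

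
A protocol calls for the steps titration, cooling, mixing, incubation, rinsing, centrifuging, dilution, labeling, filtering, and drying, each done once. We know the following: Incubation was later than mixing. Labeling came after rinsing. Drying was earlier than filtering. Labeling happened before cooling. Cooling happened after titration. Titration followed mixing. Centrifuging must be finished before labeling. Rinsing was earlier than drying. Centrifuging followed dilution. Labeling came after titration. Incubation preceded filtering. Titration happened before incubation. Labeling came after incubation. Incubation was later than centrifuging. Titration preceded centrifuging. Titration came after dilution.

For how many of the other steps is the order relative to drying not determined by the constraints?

Forced before drying: rinsing; forced after drying: filtering.
That leaves centrifuging, cooling, dilution, incubation, labeling, mixing, and titration with no forced order relative to drying — 7.

7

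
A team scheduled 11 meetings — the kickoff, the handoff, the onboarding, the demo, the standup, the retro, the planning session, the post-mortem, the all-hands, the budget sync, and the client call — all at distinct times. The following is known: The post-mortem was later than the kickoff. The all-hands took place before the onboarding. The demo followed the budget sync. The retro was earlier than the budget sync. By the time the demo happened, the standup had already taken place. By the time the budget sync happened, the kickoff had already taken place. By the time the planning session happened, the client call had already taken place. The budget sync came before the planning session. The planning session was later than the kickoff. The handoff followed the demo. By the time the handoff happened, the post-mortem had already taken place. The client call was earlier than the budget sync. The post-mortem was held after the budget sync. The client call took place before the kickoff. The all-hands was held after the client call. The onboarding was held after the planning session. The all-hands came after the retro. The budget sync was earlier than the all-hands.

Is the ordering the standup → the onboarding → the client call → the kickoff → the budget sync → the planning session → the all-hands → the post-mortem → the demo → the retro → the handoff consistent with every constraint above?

no

The constraints require the planning session before the onboarding, but in the proposed sequence the onboarding appears ahead of the planning session. That one violation is enough.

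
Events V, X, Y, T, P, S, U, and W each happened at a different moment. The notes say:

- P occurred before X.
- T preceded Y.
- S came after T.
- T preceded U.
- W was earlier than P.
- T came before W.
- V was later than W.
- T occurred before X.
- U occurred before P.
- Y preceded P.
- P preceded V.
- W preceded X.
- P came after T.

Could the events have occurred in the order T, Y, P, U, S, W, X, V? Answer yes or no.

no

The constraints require U before P, but in the proposed sequence P appears ahead of U. That one violation is enough.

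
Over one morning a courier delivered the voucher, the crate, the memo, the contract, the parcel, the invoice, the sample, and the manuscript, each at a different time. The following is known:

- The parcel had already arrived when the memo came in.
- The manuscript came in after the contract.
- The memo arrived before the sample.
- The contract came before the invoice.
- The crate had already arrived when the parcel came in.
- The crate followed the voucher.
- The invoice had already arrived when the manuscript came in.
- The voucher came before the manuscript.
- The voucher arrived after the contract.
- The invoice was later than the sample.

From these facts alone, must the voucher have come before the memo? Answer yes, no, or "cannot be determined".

Chain the constraints: the voucher → the crate → the parcel → the memo. Each link is directly stated, so the voucher comes before the memo.

yes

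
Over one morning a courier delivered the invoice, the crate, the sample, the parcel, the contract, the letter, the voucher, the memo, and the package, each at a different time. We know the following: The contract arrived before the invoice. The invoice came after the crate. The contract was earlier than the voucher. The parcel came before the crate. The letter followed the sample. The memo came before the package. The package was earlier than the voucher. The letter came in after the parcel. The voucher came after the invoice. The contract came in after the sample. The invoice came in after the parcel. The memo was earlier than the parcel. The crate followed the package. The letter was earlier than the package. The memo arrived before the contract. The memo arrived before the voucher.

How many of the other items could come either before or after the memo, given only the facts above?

Forced after the memo: the contract, the crate, the invoice, the letter, the package, the parcel, and the voucher.
That leaves the sample with no forced order relative to the memo — 1.

1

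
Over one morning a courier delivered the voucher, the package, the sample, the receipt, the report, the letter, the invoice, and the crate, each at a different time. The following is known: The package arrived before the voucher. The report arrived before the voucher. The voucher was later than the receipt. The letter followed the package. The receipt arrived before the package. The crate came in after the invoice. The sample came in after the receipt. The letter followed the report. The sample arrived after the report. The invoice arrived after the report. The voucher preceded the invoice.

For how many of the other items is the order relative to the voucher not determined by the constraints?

Forced before the voucher: the package, the receipt, and the report; forced after the voucher: the crate and the invoice.
That leaves the letter and the sample with no forced order relative to the voucher — 2.

2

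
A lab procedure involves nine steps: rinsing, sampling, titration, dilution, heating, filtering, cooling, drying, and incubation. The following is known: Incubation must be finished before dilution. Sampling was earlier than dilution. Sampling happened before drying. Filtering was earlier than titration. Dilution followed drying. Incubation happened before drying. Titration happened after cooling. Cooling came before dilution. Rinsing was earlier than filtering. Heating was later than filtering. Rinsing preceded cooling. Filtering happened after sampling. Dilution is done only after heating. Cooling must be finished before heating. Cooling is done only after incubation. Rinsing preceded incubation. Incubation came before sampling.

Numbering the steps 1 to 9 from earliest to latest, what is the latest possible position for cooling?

6

Cooling must come before dilution, heating, and titration — 3 steps forced after it.
Everything else can be placed before cooling in some valid order, so cooling can sit as late as position 9 − 3 = 6.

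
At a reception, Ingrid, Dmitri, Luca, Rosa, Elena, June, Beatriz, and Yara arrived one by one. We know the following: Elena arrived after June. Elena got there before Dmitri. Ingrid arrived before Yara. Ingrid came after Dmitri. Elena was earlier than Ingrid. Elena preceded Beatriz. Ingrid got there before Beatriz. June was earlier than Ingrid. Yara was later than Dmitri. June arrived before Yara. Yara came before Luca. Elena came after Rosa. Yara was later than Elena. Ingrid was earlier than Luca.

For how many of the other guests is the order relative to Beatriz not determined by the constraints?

2

Forced before Beatriz: Dmitri, Elena, Ingrid, June, and Rosa.
That leaves Luca and Yara with no forced order relative to Beatriz — 2.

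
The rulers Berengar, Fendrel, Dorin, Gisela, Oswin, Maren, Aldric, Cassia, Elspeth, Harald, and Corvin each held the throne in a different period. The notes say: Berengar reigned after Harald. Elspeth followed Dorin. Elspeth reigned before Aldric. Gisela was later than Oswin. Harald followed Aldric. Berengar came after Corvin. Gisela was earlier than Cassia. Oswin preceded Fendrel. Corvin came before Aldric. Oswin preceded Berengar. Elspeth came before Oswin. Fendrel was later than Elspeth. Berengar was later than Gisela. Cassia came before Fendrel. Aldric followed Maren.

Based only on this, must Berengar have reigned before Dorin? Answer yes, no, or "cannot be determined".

Tracing the constraints gives Dorin → Elspeth → Oswin → Berengar, so Dorin must come before Berengar.
That means Berengar cannot be before Dorin.

no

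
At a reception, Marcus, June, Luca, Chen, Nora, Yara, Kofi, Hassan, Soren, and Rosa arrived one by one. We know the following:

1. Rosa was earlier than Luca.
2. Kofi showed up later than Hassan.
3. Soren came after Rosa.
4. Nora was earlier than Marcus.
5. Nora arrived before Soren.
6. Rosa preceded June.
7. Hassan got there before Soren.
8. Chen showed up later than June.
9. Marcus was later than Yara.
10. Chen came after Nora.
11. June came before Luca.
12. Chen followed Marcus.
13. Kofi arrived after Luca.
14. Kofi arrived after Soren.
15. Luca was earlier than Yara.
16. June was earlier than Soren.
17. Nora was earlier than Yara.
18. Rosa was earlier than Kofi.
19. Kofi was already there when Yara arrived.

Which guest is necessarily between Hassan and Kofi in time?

Soren

Tracing the constraints gives Hassan → Soren → Kofi, so Soren sits after Hassan and before Kofi.
No other guest is forced both after Hassan and before Kofi.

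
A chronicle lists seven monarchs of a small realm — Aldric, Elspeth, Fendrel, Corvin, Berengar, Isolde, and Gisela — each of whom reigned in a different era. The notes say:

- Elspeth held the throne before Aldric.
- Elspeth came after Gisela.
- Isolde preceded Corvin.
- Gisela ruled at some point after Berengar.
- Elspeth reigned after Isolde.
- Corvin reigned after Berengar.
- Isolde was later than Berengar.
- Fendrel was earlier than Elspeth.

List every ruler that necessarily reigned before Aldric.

Berengar, Elspeth, Fendrel, Gisela, Isolde

Directly stated before Aldric: Elspeth.
Berengar reaches Aldric via Berengar → Gisela → Elspeth → Aldric.
Fendrel reaches Aldric via Fendrel → Elspeth → Aldric.
Gisela reaches Aldric via Gisela → Elspeth → Aldric.
Likewise Isolde reaches Aldric by chaining the stated constraints.
No chain forces Corvin ahead of Aldric.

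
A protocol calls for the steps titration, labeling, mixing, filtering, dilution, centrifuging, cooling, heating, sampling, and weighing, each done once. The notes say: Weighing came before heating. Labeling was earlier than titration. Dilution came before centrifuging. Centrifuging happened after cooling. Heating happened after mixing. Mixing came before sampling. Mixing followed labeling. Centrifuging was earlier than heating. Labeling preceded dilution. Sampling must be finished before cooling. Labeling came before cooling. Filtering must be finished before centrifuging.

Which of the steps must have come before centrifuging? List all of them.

Directly stated before centrifuging: cooling, dilution, and filtering.
Labeling reaches centrifuging via labeling → dilution → centrifuging.
Mixing reaches centrifuging via mixing → sampling → cooling → centrifuging.
Sampling reaches centrifuging via sampling → cooling → centrifuging.
No chain forces weighing (or any of the others) ahead of centrifuging.

cooling, dilution, filtering, labeling, mixing, sampling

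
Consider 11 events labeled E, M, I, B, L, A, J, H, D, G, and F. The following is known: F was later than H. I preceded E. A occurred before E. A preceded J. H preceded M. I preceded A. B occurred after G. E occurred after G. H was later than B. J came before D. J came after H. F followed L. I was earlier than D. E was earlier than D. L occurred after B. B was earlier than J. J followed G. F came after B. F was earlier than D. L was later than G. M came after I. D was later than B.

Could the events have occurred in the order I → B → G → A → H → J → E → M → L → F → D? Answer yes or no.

The constraints require G before B, but in the proposed sequence B appears ahead of G. That one violation is enough.

no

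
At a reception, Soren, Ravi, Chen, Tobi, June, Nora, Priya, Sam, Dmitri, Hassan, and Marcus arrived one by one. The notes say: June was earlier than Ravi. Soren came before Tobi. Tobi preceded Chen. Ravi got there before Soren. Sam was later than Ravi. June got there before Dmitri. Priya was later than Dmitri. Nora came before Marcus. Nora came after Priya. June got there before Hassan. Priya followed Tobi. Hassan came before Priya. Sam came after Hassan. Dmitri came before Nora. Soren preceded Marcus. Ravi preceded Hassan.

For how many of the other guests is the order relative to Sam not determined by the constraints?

7

Forced before Sam: Hassan, June, and Ravi.
That leaves Chen, Dmitri, Marcus, Nora, Priya, Soren, and Tobi with no forced order relative to Sam — 7.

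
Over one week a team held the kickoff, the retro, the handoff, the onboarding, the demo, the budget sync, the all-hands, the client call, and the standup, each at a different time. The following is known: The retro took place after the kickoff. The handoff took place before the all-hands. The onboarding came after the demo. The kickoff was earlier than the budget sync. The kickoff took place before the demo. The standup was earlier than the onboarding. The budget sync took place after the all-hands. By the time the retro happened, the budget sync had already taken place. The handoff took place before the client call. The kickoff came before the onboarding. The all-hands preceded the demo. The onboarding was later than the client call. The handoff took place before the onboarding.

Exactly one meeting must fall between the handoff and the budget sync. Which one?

Tracing the constraints gives the handoff → the all-hands → the budget sync, so the all-hands sits after the handoff and before the budget sync.
No other meeting is forced both after the handoff and before the budget sync.

the all-hands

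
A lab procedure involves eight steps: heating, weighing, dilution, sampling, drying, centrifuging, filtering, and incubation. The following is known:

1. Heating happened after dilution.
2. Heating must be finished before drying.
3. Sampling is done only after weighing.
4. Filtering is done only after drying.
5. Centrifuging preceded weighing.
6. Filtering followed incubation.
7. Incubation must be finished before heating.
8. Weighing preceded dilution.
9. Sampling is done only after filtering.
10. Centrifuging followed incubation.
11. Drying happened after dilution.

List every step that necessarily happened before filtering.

centrifuging, dilution, drying, heating, incubation, weighing

Directly stated before filtering: drying and incubation.
Centrifuging reaches filtering via centrifuging → weighing → dilution → drying → filtering.
Dilution reaches filtering via dilution → drying → filtering.
Heating reaches filtering via heating → drying → filtering.
Likewise weighing reaches filtering by chaining the stated constraints.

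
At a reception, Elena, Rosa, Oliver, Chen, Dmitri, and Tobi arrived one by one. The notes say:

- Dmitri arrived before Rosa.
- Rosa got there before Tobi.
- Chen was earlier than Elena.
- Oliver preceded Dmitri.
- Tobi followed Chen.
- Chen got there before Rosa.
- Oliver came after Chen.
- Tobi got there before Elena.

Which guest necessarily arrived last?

Every other guest has a chain of constraints placing them before Elena, so Elena is last.

Elena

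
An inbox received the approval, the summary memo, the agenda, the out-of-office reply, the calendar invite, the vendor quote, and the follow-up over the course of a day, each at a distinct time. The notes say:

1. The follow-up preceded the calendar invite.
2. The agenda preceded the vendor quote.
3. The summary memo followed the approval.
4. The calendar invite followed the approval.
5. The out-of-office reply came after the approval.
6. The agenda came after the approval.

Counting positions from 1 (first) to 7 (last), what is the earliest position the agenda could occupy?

The approval must come before the agenda — 1 forced predecessor.
Nothing else is forced ahead of the agenda, so its earliest slot is position 1 + 1 = 2.

2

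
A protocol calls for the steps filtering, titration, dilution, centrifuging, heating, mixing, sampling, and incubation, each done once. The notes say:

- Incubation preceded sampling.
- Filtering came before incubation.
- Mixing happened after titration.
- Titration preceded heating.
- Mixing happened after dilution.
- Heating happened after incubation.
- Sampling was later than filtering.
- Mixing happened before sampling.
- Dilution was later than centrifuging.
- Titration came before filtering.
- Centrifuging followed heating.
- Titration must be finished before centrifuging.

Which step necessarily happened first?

Titration has a chain of constraints placing it before every other step, so titration must be first.

titration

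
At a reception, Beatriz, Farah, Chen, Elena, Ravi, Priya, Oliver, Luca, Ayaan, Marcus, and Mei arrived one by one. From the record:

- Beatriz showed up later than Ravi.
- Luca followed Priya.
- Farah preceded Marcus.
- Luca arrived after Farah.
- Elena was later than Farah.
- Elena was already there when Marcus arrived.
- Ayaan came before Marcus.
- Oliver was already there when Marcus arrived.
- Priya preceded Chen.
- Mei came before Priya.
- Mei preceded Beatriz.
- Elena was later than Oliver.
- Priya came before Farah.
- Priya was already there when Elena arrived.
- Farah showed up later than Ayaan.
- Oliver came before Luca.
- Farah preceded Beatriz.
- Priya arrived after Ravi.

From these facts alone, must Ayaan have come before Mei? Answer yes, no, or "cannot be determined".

cannot be determined

No chain of stated constraints runs from Ayaan to Mei, and none runs from Mei to Ayaan either.
So the relative order of Ayaan and Mei is not fixed by the given facts.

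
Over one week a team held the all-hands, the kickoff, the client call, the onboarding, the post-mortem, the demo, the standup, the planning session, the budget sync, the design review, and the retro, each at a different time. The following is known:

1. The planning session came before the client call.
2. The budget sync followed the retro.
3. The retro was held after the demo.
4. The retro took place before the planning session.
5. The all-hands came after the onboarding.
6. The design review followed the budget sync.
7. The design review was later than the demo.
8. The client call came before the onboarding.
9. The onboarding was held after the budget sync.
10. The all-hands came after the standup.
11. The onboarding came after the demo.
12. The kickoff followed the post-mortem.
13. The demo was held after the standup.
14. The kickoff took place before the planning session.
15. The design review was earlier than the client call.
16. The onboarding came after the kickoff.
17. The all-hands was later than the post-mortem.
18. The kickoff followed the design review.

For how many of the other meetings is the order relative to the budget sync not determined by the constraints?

1

Forced before the budget sync: the demo, the retro, and the standup; forced after the budget sync: the all-hands, the client call, the design review, the kickoff, the onboarding, and the planning session.
That leaves the post-mortem with no forced order relative to the budget sync — 1.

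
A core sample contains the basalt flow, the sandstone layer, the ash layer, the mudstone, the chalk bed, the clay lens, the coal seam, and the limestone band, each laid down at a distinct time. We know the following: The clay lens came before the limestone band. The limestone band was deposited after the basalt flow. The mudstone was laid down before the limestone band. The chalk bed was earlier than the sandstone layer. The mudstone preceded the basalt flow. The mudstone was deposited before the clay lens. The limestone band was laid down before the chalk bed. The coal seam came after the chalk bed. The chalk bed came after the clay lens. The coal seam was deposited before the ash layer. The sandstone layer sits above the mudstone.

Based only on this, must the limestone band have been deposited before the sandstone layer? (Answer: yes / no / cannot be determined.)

yes

Chain the constraints: the limestone band → the chalk bed → the sandstone layer. Each link is directly stated, so the limestone band comes before the sandstone layer.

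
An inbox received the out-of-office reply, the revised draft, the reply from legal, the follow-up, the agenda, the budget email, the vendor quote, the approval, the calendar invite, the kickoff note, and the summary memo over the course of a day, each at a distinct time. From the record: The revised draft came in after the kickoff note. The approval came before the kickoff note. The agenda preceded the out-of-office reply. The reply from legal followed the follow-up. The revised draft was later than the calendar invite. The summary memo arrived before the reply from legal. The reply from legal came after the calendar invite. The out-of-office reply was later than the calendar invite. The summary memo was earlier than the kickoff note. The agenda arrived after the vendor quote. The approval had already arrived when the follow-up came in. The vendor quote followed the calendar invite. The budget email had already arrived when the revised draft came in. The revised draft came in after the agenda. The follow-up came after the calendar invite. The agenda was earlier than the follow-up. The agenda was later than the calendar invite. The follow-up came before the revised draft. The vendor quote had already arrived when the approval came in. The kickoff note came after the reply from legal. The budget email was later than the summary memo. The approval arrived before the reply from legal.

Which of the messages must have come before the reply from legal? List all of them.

Directly stated before the reply from legal: the approval, the calendar invite, the follow-up, and the summary memo.
The agenda reaches the reply from legal via the agenda → the follow-up → the reply from legal.
The vendor quote reaches the reply from legal via the vendor quote → the approval → the reply from legal.

the agenda, the approval, the calendar invite, the follow-up, the summary memo, the vendor quote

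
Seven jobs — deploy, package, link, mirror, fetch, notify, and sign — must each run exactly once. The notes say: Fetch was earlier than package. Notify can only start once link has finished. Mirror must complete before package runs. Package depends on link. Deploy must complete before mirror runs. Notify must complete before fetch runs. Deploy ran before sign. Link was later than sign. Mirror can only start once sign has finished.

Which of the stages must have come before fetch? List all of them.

deploy, link, notify, sign

Directly stated before fetch: notify.
Deploy reaches fetch via deploy → sign → link → notify → fetch.
Link reaches fetch via link → notify → fetch.
Sign reaches fetch via sign → link → notify → fetch.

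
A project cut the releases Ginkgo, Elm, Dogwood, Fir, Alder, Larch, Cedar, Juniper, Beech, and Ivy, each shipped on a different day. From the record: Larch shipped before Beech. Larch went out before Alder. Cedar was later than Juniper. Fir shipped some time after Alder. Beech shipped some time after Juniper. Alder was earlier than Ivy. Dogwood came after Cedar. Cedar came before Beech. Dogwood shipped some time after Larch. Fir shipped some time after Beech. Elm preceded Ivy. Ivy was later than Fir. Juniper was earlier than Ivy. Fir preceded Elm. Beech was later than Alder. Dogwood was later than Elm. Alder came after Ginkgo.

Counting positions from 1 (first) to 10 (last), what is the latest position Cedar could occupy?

Cedar must come before Beech, Dogwood, Elm, Fir, and Ivy — 5 releases forced after it.
Everything else can be placed before Cedar in some valid order, so Cedar can sit as late as position 10 − 5 = 5.

5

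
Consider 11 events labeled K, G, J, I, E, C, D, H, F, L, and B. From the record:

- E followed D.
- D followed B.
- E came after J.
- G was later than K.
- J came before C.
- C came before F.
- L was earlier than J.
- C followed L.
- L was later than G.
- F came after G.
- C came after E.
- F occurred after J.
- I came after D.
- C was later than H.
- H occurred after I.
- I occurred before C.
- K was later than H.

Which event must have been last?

Every other event has a chain of constraints placing it before F, so F is last.

F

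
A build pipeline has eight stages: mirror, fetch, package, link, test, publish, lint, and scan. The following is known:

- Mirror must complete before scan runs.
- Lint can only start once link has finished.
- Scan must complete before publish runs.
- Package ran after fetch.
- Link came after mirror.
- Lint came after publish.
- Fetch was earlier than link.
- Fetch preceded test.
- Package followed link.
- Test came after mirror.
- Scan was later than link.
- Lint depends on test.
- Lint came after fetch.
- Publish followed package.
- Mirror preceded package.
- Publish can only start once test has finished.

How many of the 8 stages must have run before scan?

Directly stated before scan: link and mirror.
Fetch reaches scan via fetch → link → scan.
That's fetch, link, and mirror — 3 in all.

3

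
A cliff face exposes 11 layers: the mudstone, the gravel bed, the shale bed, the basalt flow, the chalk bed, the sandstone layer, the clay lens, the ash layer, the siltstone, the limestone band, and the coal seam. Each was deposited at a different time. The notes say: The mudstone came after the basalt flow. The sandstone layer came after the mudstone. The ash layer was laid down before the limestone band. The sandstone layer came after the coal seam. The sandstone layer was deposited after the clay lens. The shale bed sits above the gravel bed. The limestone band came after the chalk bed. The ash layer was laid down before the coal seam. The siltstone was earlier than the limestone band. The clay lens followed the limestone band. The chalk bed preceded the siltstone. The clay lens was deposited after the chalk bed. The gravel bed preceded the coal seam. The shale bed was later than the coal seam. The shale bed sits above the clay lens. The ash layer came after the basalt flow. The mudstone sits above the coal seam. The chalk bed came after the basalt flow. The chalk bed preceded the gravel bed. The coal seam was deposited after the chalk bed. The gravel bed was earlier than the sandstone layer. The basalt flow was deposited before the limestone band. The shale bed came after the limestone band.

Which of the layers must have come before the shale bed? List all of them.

the ash layer, the basalt flow, the chalk bed, the clay lens, the coal seam, the gravel bed, the limestone band, the siltstone

Directly stated before the shale bed: the clay lens, the coal seam, the gravel bed, and the limestone band.
The ash layer reaches the shale bed via the ash layer → the limestone band → the shale bed.
The basalt flow reaches the shale bed via the basalt flow → the limestone band → the shale bed.
The chalk bed reaches the shale bed via the chalk bed → the limestone band → the shale bed.
Likewise the siltstone reaches the shale bed by chaining the stated constraints.
No chain forces the mudstone (or any of the others) ahead of the shale bed.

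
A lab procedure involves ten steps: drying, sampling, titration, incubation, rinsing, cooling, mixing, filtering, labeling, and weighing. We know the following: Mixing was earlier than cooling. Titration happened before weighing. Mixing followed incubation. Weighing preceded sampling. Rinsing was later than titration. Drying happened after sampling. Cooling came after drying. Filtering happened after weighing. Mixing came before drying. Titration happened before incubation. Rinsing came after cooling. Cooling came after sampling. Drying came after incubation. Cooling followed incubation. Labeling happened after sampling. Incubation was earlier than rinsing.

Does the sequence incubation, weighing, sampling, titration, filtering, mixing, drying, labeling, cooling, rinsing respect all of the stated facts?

The constraints require titration before incubation, but in the proposed sequence incubation appears ahead of titration. That one violation is enough.

no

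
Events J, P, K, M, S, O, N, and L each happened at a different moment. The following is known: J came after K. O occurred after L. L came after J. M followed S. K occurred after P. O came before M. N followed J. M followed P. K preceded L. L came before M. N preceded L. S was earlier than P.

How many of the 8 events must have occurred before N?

4

Directly stated before N: J.
K reaches N via K → J → N.
P reaches N via P → K → J → N.
S reaches N via S → P → K → J → N.
No chain forces L (or any of the others) ahead of N.
That's J, K, P, and S — 4 in all.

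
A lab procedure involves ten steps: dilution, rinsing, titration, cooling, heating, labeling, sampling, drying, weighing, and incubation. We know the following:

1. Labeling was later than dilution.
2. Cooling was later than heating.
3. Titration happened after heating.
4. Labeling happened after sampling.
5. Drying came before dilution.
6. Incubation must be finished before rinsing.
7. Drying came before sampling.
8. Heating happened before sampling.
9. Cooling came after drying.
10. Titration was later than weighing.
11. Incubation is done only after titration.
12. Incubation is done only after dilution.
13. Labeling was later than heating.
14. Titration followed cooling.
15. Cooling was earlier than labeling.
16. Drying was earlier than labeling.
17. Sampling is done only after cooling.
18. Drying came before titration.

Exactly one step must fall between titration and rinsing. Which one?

Tracing the constraints gives titration → incubation → rinsing, so incubation sits after titration and before rinsing.
No other step is forced both after titration and before rinsing.

incubation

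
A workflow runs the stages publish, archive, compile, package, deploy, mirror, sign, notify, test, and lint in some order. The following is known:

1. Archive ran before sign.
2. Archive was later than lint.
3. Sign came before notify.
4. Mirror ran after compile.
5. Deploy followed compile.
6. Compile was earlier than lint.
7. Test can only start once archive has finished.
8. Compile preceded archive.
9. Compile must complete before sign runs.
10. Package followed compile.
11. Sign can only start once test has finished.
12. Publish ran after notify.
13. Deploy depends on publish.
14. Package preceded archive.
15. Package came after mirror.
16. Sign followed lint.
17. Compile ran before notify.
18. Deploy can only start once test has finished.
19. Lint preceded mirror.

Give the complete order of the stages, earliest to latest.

compile, lint, mirror, package, archive, test, sign, notify, publish, deploy

The constraints fix every adjacent pair, so only one ordering works:
compile → lint → mirror → package → archive → test → sign → notify → publish → deploy.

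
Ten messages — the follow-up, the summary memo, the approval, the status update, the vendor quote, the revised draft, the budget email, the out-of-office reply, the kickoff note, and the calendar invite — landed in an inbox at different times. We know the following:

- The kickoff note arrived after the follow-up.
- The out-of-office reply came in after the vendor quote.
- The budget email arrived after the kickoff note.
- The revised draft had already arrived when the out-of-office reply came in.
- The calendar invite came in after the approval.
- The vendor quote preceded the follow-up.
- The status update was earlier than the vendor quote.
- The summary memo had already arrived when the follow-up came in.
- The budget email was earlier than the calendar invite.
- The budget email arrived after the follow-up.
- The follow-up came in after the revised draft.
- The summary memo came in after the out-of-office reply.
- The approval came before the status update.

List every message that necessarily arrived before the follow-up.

the approval, the out-of-office reply, the revised draft, the status update, the summary memo, the vendor quote

Directly stated before the follow-up: the revised draft, the summary memo, and the vendor quote.
The approval reaches the follow-up via the approval → the status update → the vendor quote → the follow-up.
The out-of-office reply reaches the follow-up via the out-of-office reply → the summary memo → the follow-up.
The status update reaches the follow-up via the status update → the vendor quote → the follow-up.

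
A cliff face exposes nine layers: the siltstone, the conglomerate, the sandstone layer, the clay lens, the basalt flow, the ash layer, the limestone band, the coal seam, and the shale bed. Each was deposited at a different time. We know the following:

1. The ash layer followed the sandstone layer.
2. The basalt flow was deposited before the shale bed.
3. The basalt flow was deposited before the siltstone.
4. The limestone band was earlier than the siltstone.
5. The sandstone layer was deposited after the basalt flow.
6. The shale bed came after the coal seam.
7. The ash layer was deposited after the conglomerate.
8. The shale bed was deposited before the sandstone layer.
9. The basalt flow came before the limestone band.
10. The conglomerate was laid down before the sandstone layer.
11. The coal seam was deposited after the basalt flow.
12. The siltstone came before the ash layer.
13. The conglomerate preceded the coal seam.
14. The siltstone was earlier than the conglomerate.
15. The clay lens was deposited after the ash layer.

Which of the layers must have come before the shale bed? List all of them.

Directly stated before the shale bed: the basalt flow and the coal seam.
The conglomerate reaches the shale bed via the conglomerate → the coal seam → the shale bed.
The limestone band reaches the shale bed via the limestone band → the siltstone → the conglomerate → the coal seam → the shale bed.
The siltstone reaches the shale bed via the siltstone → the conglomerate → the coal seam → the shale bed.

the basalt flow, the coal seam, the conglomerate, the limestone band, the siltstone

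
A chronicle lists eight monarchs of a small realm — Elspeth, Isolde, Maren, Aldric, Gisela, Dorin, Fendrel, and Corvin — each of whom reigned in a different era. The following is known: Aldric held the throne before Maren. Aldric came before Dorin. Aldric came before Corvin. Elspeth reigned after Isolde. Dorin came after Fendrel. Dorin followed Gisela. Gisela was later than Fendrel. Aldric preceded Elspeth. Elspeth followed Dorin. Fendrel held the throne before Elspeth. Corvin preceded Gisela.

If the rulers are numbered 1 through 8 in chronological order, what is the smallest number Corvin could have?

Aldric must come before Corvin — 1 forced predecessor.
Nothing else is forced ahead of Corvin, so their earliest slot is position 1 + 1 = 2.

2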